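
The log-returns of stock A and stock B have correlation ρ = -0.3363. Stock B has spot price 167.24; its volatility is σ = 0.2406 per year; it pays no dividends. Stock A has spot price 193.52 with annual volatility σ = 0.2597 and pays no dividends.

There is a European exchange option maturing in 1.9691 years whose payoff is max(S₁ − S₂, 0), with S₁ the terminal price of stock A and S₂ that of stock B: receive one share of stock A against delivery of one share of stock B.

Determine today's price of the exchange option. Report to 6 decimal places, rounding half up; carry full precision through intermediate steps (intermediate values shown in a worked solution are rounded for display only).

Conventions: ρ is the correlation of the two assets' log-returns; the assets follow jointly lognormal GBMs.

exchange price = 55.161447

σ_eff = √(σ₁² + σ₂² − 2ρσ₁σ₂) = √(0.2597² + 0.2406² − 2·-0.3363·0.2597·0.2406) = 0.409095
d₁ = (ln(S₁/S₂) + (q₂ − q₁ + σ_eff²/2)T) / (σ_eff√T) = (ln(193.52/167.24) + (0.0 − 0.0 + 0.083680)·1.9691) / 0.574062 = 0.541273
d₂ = d₁ − σ_eff√T = 0.541273 − 0.574062 = -0.032788
N(d₁) = 0.705840,  N(d₂) = 0.486922
V = S₁·e^{−q₁T}·N(d₁) − S₂·e^{−q₂T}·N(d₂) = 136.594244 − 81.432797 = 55.161447
Key observation: pricing in stock B-units makes this a unit-strike call on the ratio S₁/S₂ — the risk-free rate cancels and cannot affect the value.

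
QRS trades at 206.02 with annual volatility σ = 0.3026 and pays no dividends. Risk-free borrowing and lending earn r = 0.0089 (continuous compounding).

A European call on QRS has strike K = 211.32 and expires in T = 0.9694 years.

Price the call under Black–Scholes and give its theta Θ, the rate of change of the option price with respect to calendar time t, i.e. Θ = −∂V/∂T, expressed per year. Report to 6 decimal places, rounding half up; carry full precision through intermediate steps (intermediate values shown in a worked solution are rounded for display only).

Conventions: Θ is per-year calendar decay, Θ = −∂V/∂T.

price = 22.899669
Θ = -13.356659

σ√T = 0.3026·√0.9694 = 0.297934
d₁ = (ln(S/K) + (r+σ²/2)T) / (σ√T) = (ln(206.02/211.32) + (0.0089+0.3026²/2)·0.9694) / 0.297934 = (-0.025400 + 0.053010) / 0.297934 = 0.092671
d₂ = d₁ − σ√T = 0.092671 − 0.297934 = -0.205264
e^{−rT} = 0.991409
N(d₁) = 0.536917,  N(d₂) = 0.418683
Call price V = S·N(d₁) − K·e^{−rT}·N(d₂) = 110.615718 − 87.716049 = 22.899669
φ(d₁) = (1/√(2π))·e^{−d₁²/2} = 0.397233
Θ = −S·φ(d₁)·σ/(2√T) − r·K·e^{−rT}·N(d₂) = −12.575986 − 0.780673 = -13.356659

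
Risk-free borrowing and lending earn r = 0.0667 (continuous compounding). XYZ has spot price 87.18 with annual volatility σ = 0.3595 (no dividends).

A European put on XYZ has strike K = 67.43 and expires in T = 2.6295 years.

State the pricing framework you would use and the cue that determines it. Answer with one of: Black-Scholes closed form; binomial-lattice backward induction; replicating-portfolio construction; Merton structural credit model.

framework: Black-Scholes closed form

Key observation: the instrument is a plain European put (strike 67.43) on a lognormal asset; the exact continuous-time formula applies directly.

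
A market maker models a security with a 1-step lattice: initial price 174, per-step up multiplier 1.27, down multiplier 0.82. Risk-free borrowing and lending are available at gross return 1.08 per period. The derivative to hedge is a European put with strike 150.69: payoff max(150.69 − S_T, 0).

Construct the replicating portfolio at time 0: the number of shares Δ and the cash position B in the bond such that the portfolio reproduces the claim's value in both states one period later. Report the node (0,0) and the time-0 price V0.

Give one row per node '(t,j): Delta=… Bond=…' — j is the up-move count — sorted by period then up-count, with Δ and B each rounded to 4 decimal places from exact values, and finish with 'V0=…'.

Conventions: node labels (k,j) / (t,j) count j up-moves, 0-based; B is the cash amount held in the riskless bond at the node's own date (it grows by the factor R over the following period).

(0,0): Delta=-0.1023 Bond=20.9315
V0=3.1315

The replicating-portfolio and risk-neutral prices coincide; use p* = (1.08−0.82)/(1.27−0.82) = 0.5778 for the latter.
Payoffs at expiry: V(1,0)=8.0100, V(1,1)=0.0000
(0,0): S=174.0000. Δ = (V_up−V_dn)/(S_up−S_dn) = (0.0000−8.0100)/(220.9800−142.6800) = -0.1023. V = [p*·0.0000 + (1−p*)·8.0100]/1.08 = 3.1315. B = V − Δ·S = 20.9315.
Check: Δ(0,0)·S0 + B(0,0) = 3.1315 = V0.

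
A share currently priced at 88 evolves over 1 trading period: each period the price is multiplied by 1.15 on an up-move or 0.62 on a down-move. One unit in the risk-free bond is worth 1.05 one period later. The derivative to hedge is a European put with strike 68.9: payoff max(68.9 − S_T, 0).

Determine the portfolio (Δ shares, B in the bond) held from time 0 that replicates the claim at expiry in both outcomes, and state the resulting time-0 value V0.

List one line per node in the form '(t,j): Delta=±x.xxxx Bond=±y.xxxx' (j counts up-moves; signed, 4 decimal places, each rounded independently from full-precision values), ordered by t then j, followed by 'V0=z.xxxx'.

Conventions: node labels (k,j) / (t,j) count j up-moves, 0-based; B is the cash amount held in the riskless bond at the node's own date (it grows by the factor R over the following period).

(0,0): Delta=-0.3075 Bond=29.6334
V0=2.5768

Risk-neutral probability p* = (R−d)/(u−d) = (1.05−0.62)/(1.15−0.62) = 0.8113.
Terminal payoffs: V(1,0)=14.3400, V(1,1)=0.0000
  t=0,j=0: stock 88.0000 → up 101.2000 (V=0.0000), down 54.5600 (V=14.3400). Price 2.5768; hedge Δ=-0.3075, bond B=29.6334.
Sanity check at the root: Δ(0,0)·S0 + B(0,0) reproduces V0 = 2.5768.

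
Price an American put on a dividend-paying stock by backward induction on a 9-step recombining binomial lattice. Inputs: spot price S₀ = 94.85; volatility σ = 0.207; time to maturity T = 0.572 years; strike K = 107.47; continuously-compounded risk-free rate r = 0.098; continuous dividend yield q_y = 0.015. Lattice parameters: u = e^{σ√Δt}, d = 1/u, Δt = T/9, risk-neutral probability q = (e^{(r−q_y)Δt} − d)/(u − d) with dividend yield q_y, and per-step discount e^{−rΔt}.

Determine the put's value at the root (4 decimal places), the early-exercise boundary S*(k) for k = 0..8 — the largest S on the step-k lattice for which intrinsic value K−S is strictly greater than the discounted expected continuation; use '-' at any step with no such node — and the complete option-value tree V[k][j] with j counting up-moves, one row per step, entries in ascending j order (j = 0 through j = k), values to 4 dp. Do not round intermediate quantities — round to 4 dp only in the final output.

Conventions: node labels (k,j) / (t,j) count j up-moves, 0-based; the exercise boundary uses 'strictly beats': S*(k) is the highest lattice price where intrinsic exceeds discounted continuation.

Δt=0.06356, u=1.05357, d=0.94915, q=0.53761, disc=e^(-rΔt)=0.99379
k=9 terminal: V=max(K-S,0) → 48.1688 41.6449 34.4034 26.3653 17.4428 7.5388 0.0000 0.0000 0.0000 0.0000
k=8: j=0 S=62.4781 intr=44.9919 cont=44.3842 V=44.9919[EX]; j=1 S=69.3514 intr=38.1186 cont=37.5174 V=38.1186[EX]; j=2 S=76.9808 intr=30.4892 cont=29.8953 V=30.4892[EX]; j=3 S=85.4496 intr=22.0204 cont=21.4346 V=22.0204[EX]; j=4 S=94.8500 intr=12.6200 cont=12.0431 V=12.6200[EX]; j=5 S=105.2846 intr=2.1854 cont=3.4642 V=3.4642[hold]; j=6 S=116.8671 intr=0.0000 cont=0.0000 V=0.0000[hold]; j=7 S=129.7238 intr=0.0000 cont=0.0000 V=0.0000[hold]; j=8 S=143.9949 intr=0.0000 cont=0.0000 V=0.0000[hold]  S*(8)=94.8500
k=7: j=0 S=65.8251 intr=41.6449 cont=41.0404 V=41.6449[EX]; j=1 S=73.0666 intr=34.4034 cont=33.8058 V=34.4034[EX]; j=2 S=81.1047 intr=26.3653 cont=25.7753 V=26.3653[EX]; j=3 S=90.0272 intr=17.4428 cont=16.8613 V=17.4428[EX]; j=4 S=99.9312 intr=7.5388 cont=7.6500 V=7.6500[hold]; j=5 S=110.9248 intr=0.0000 cont=1.5919 V=1.5919[hold]; j=6 S=123.1278 intr=0.0000 cont=0.0000 V=0.0000[hold]; j=7 S=136.6732 intr=0.0000 cont=0.0000 V=0.0000[hold]  S*(7)=90.0272
k=6: j=0 S=69.3514 intr=38.1186 cont=37.5174 V=38.1186[EX]; j=1 S=76.9808 intr=30.4892 cont=29.8953 V=30.4892[EX]; j=2 S=85.4496 intr=22.0204 cont=21.4346 V=22.0204[EX]; j=3 S=94.8500 intr=12.6200 cont=12.1025 V=12.6200[EX]; j=4 S=105.2846 intr=2.1854 cont=4.3658 V=4.3658[hold]; j=5 S=116.8671 intr=0.0000 cont=0.7315 V=0.7315[hold]; j=6 S=129.7238 intr=0.0000 cont=0.0000 V=0.0000[hold]  S*(6)=94.8500
k=5: j=0 S=73.0666 intr=34.4034 cont=33.8058 V=34.4034[EX]; j=1 S=81.1047 intr=26.3653 cont=25.7753 V=26.3653[EX]; j=2 S=90.0272 intr=17.4428 cont=16.8613 V=17.4428[EX]; j=3 S=99.9312 intr=7.5388 cont=8.1317 V=8.1317[hold]; j=4 S=110.9248 intr=0.0000 cont=2.3970 V=2.3970[hold]; j=5 S=123.1278 intr=0.0000 cont=0.3361 V=0.3361[hold]  S*(5)=90.0272
k=4: j=0 S=76.9808 intr=30.4892 cont=29.8953 V=30.4892[EX]; j=1 S=85.4496 intr=22.0204 cont=21.4346 V=22.0204[EX]; j=2 S=94.8500 intr=12.6200 cont=12.3598 V=12.6200[EX]; j=3 S=105.2846 intr=2.1854 cont=5.0173 V=5.0173[hold]; j=4 S=116.8671 intr=0.0000 cont=1.2811 V=1.2811[hold]  S*(4)=94.8500
k=3: j=0 S=81.1047 intr=26.3653 cont=25.7753 V=26.3653[EX]; j=1 S=90.0272 intr=17.4428 cont=16.8613 V=17.4428[EX]; j=2 S=99.9312 intr=7.5388 cont=8.4797 V=8.4797[hold]; j=3 S=110.9248 intr=0.0000 cont=2.9900 V=2.9900[hold]  S*(3)=90.0272
k=2: j=0 S=85.4496 intr=22.0204 cont=21.4346 V=22.0204[EX]; j=1 S=94.8500 intr=12.6200 cont=12.5458 V=12.6200[EX]; j=2 S=105.2846 intr=2.1854 cont=5.4941 V=5.4941[hold]  S*(2)=94.8500
k=1: j=0 S=90.0272 intr=17.4428 cont=16.8613 V=17.4428[EX]; j=1 S=99.9312 intr=7.5388 cont=8.7345 V=8.7345[hold]  S*(1)=90.0272
k=0: j=0 S=94.8500 intr=12.6200 cont=12.6819 V=12.6819[hold]  S*(0)=-

price = 12.6819
boundary = - 90.0272 94.8500 90.0272 94.8500 90.0272 94.8500 90.0272 94.8500
tree:
12.6819
17.4428 8.7345
22.0204 12.6200 5.4941
26.3653 17.4428 8.4797 2.9900
30.4892 22.0204 12.6200 5.0173 1.2811
34.4034 26.3653 17.4428 8.1317 2.3970 0.3361
38.1186 30.4892 22.0204 12.6200 4.3658 0.7315 0.0000
41.6449 34.4034 26.3653 17.4428 7.6500 1.5919 0.0000 0.0000
44.9919 38.1186 30.4892 22.0204 12.6200 3.4642 0.0000 0.0000 0.0000
48.1688 41.6449 34.4034 26.3653 17.4428 7.5388 0.0000 0.0000 0.0000 0.0000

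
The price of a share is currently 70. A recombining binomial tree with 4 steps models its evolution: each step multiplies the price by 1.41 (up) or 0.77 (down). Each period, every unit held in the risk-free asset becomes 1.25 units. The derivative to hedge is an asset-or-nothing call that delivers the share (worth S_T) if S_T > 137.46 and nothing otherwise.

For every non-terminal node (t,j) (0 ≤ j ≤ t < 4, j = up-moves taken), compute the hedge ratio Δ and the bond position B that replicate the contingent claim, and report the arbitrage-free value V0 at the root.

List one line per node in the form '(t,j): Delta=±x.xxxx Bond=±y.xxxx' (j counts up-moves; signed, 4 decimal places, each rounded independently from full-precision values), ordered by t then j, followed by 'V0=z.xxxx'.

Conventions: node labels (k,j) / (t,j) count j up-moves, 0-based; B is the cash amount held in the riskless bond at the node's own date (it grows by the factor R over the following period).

(0,0): Delta=1.3340 Bond=-31.4124
(1,0): Delta=1.5768 Bond=-52.3539
(1,1): Delta=1.2898 Bond=-34.9026
(2,0): Delta=0.0000 Bond=0.0000
(2,1): Delta=1.8638 Bond=-87.2566
(2,2): Delta=1.1853 Bond=-29.0855
(3,0): Delta=0.0000 Bond=0.0000
(3,1): Delta=0.0000 Bond=0.0000
(3,2): Delta=2.2031 Bond=-145.4276
(3,3): Delta=1.0000 Bond=0.0000
V0=61.9664

Under the risk-neutral measure, an up-move has probability p* = (R−d)/(u−d) = 0.7500 and values discount at R = 1.25.
Payoffs at expiry: V(4,0)=0.0000, V(4,1)=0.0000, V(4,2)=0.0000, V(4,3)=151.0936, V(4,4)=276.6779
(3,0): S=31.9573. Δ = (V_up−V_dn)/(S_up−S_dn) = (0.0000−0.0000)/(45.0598−24.6071) = 0.0000. V = [p*·0.0000 + (1−p*)·0.0000]/1.25 = 0.0000. B = V − Δ·S = 0.0000.
(3,1): S=58.5192. Δ = (V_up−V_dn)/(S_up−S_dn) = (0.0000−0.0000)/(82.5121−45.0598) = 0.0000. V = [p*·0.0000 + (1−p*)·0.0000]/1.25 = 0.0000. B = V − Δ·S = 0.0000.
(3,2): S=107.1586. Δ = (V_up−V_dn)/(S_up−S_dn) = (151.0936−0.0000)/(151.0936−82.5121) = 2.2031. V = [p*·151.0936 + (1−p*)·0.0000]/1.25 = 90.6562. B = V − Δ·S = -145.4276.
(3,3): S=196.2255. Δ = (V_up−V_dn)/(S_up−S_dn) = (276.6779−151.0936)/(276.6779−151.0936) = 1.0000. V = [p*·276.6779 + (1−p*)·151.0936]/1.25 = 196.2255. B = V − Δ·S = 0.0000.
(2,0): S=41.5030. Δ = (V_up−V_dn)/(S_up−S_dn) = (0.0000−0.0000)/(58.5192−31.9573) = 0.0000. V = [p*·0.0000 + (1−p*)·0.0000]/1.25 = 0.0000. B = V − Δ·S = 0.0000.
(2,1): S=75.9990. Δ = (V_up−V_dn)/(S_up−S_dn) = (90.6562−0.0000)/(107.1586−58.5192) = 1.8638. V = [p*·90.6562 + (1−p*)·0.0000]/1.25 = 54.3937. B = V − Δ·S = -87.2566.
(2,2): S=139.1670. Δ = (V_up−V_dn)/(S_up−S_dn) = (196.2255−90.6562)/(196.2255−107.1586) = 1.1853. V = [p*·196.2255 + (1−p*)·90.6562]/1.25 = 135.8665. B = V − Δ·S = -29.0855.
(1,0): S=53.9000. Δ = (V_up−V_dn)/(S_up−S_dn) = (54.3937−0.0000)/(75.9990−41.5030) = 1.5768. V = [p*·54.3937 + (1−p*)·0.0000]/1.25 = 32.6362. B = V − Δ·S = -52.3539.
(1,1): S=98.7000. Δ = (V_up−V_dn)/(S_up−S_dn) = (135.8665−54.3937)/(139.1670−75.9990) = 1.2898. V = [p*·135.8665 + (1−p*)·54.3937]/1.25 = 92.3986. B = V − Δ·S = -34.9026.
(0,0): S=70.0000. Δ = (V_up−V_dn)/(S_up−S_dn) = (92.3986−32.6362)/(98.7000−53.9000) = 1.3340. V = [p*·92.3986 + (1−p*)·32.6362]/1.25 = 61.9664. B = V − Δ·S = -31.4124.
Sanity check at the root: Δ(0,0)·S0 + B(0,0) reproduces V0 = 61.9664.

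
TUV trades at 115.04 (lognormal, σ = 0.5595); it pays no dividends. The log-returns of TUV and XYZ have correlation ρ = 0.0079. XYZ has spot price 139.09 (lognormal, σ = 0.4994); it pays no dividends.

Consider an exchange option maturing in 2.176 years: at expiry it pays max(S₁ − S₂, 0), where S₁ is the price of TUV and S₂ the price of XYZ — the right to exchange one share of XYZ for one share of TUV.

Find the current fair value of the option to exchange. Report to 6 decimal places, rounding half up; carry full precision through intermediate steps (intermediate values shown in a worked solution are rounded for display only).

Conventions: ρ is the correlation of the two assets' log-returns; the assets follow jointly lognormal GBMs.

exchange price = 41.839760

σ_eff = √(σ₁² + σ₂² − 2ρσ₁σ₂) = √(0.5595² + 0.4994² − 2·0.0079·0.5595·0.4994) = 0.747011
d₁ = (ln(S₁/S₂) + (q₂ − q₁ + σ_eff²/2)T) / (σ_eff√T) = (ln(115.04/139.09) + (0.0 − 0.0 + 0.279013)·2.176) / 1.101937 = 0.378689
d₂ = d₁ − σ_eff√T = 0.378689 − 1.101937 = -0.723248
N(d₁) = 0.647540,  N(d₂) = 0.234764
V = S₁·e^{−q₁T}·N(d₁) − S₂·e^{−q₂T}·N(d₂) = 74.493052 − 32.653292 = 41.839760
Key observation: pricing in XYZ-units makes this a unit-strike call on the ratio S₁/S₂ — the risk-free rate cancels and cannot affect the value.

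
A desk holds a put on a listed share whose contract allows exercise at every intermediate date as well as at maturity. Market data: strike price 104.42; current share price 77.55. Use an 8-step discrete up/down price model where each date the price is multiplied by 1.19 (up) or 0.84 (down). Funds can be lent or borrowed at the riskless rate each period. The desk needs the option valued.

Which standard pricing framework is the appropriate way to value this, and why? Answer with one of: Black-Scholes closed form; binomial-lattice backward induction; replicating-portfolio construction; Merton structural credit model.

framework: binomial-lattice backward induction

Key observation: early exercise of the strike-104.42 put must be checked at each of the 8 dates (spot 77.55), which forces a node-by-node comparison of intrinsic and continuation value backward from expiry.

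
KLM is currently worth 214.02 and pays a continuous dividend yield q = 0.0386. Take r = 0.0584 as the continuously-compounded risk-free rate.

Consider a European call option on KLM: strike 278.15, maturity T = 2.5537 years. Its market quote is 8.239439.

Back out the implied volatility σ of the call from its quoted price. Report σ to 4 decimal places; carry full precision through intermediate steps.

sigma = 0.1795

At σ = 0.1795 the Black–Scholes value reproduces the quote:
σ√T = 0.1795·√2.5537 = 0.286846
d₁ = (ln(S/K) + (r−q+σ²/2)T) / (σ√T) = (ln(214.02/278.15) + (0.0584−0.0386+0.1795²/2)·2.5537) / 0.286846 = (-0.262091 + 0.091704) / 0.286846 = -0.594002
d₂ = d₁ − σ√T = -0.594002 − 0.286846 = -0.880849
e^{−rT} = 0.861452
e^{−qT} = 0.906130
N(d₁) = 0.276255,  N(d₂) = 0.189200
V = S·e^{−qT}·N(d₁) − K·e^{−rT}·N(d₂) = 53.574162 − 45.334724 = 8.239439 (the quoted price), and the Black–Scholes price is strictly increasing in σ, so σ is unique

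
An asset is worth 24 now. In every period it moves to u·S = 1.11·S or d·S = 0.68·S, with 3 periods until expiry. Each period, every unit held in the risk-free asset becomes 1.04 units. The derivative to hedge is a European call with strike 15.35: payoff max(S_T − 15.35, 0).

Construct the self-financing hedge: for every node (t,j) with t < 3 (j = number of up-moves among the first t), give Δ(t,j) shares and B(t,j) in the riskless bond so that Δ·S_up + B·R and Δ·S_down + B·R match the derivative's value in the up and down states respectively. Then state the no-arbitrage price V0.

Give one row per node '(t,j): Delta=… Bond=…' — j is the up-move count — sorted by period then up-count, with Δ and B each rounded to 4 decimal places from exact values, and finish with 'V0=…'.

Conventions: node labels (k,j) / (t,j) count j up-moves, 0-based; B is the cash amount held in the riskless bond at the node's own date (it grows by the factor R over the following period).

(0,0): Delta=0.9146 Bond=-11.3881
(1,0): Delta=0.5458 Bond=-5.8240
(1,1): Delta=0.9586 Bond=-13.0141
(2,0): Delta=0.0000 Bond=0.0000
(2,1): Delta=0.6108 Bond=-7.2347
(2,2): Delta=1.0000 Bond=-14.7596
V0=10.5632

Under the risk-neutral measure, an up-move has probability p* = (R−d)/(u−d) = 0.8372 and values discount at R = 1.04.
Expiry values: V(3,0)=0.0000, V(3,1)=0.0000, V(3,2)=4.7579, V(3,3)=17.4731
(2,0): S=11.0976. Δ = (V_up−V_dn)/(S_up−S_dn) = (0.0000−0.0000)/(12.3183−7.5464) = 0.0000. V = [p*·0.0000 + (1−p*)·0.0000]/1.04 = 0.0000. B = V − Δ·S = 0.0000.
(2,1): S=18.1152. Δ = (V_up−V_dn)/(S_up−S_dn) = (4.7579−0.0000)/(20.1079−12.3183) = 0.6108. V = [p*·4.7579 + (1−p*)·0.0000]/1.04 = 3.8301. B = V − Δ·S = -7.2347.
(2,2): S=29.5704. Δ = (V_up−V_dn)/(S_up−S_dn) = (17.4731−4.7579)/(32.8231−20.1079) = 1.0000. V = [p*·17.4731 + (1−p*)·4.7579]/1.04 = 14.8108. B = V − Δ·S = -14.7596.
(1,0): S=16.3200. Δ = (V_up−V_dn)/(S_up−S_dn) = (3.8301−0.0000)/(18.1152−11.0976) = 0.5458. V = [p*·3.8301 + (1−p*)·0.0000]/1.04 = 3.0833. B = V − Δ·S = -5.8240.
(1,1): S=26.6400. Δ = (V_up−V_dn)/(S_up−S_dn) = (14.8108−3.8301)/(29.5704−18.1152) = 0.9586. V = [p*·14.8108 + (1−p*)·3.8301]/1.04 = 12.5223. B = V − Δ·S = -13.0141.
(0,0): S=24.0000. Δ = (V_up−V_dn)/(S_up−S_dn) = (12.5223−3.0833)/(26.6400−16.3200) = 0.9146. V = [p*·12.5223 + (1−p*)·3.0833]/1.04 = 10.5632. B = V − Δ·S = -11.3881.
As a check, the time-0 holding Δ(0,0)·S0 + B(0,0) comes to 10.5632 — exactly V0.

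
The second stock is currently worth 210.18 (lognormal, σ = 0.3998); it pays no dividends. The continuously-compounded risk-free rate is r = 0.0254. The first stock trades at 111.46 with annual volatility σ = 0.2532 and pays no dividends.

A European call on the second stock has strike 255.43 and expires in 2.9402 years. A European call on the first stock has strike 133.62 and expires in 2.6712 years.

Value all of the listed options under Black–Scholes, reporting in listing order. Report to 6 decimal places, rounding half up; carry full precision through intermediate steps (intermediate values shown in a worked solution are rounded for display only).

[the second stock call K=255.43]
σ√T = 0.3998·√2.9402 = 0.685538
d₁ = (ln(S/K) + (r+σ²/2)T) / (σ√T) = (ln(210.18/255.43) + (0.0254+0.3998²/2)·2.9402) / 0.685538 = (-0.194984 + 0.309662) / 0.685538 = 0.167282
d₂ = d₁ − σ√T = 0.167282 − 0.685538 = -0.518256
e^{−rT} = 0.928039
N(d₁) = 0.566426,  N(d₂) = 0.302140
price = S·N(d₁) − K·e^{−rT}·N(d₂) = 119.051368 − 71.621987 = 47.429382
[the first stock call K=133.62]
σ√T = 0.2532·√2.6712 = 0.413825
d₁ = (ln(S/K) + (r+σ²/2)T) / (σ√T) = (ln(111.46/133.62) + (0.0254+0.2532²/2)·2.6712) / 0.413825 = (-0.181334 + 0.153474) / 0.413825 = -0.067323
d₂ = d₁ − σ√T = -0.067323 − 0.413825 = -0.481148
e^{−rT} = 0.934402
N(d₁) = 0.473162,  N(d₂) = 0.315206
price = S·N(d₁) − K·e^{−rT}·N(d₂) = 52.738657 − 39.354921 = 13.383736

price(the second stock call K=255.43) = 47.429382
price(the first stock call K=133.62) = 13.383736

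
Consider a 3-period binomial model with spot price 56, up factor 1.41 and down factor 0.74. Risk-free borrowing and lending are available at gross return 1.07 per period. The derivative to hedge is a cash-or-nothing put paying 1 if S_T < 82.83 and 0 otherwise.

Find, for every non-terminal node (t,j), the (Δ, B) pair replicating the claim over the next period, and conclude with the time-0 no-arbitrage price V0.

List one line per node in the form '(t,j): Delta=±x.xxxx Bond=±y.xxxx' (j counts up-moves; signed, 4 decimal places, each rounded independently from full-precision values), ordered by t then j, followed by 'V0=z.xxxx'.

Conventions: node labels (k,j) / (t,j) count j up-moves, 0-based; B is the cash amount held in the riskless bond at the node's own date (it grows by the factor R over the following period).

(0,0): Delta=-0.0056 Bond=1.0350
(1,0): Delta=0.0000 Bond=0.8734
(1,1): Delta=-0.0087 Bond=1.3486
(2,0): Delta=0.0000 Bond=0.9346
(2,1): Delta=0.0000 Bond=0.9346
(2,2): Delta=-0.0134 Bond=1.9668
V0=0.7188

Risk-neutral probability p* = (R−d)/(u−d) = (1.07−0.74)/(1.41−0.74) = 0.4925.
At maturity the claim pays: V(3,0)=1.0000, V(3,1)=1.0000, V(3,2)=1.0000, V(3,3)=0.0000
  t=2,j=0: stock 30.6656 → up 43.2385 (V=1.0000), down 22.6925 (V=1.0000). Price 0.9346; hedge Δ=0.0000, bond B=0.9346.
  t=2,j=1: stock 58.4304 → up 82.3869 (V=1.0000), down 43.2385 (V=1.0000). Price 0.9346; hedge Δ=0.0000, bond B=0.9346.
  t=2,j=2: stock 111.3336 → up 156.9804 (V=0.0000), down 82.3869 (V=1.0000). Price 0.4743; hedge Δ=-0.0134, bond B=1.9668.
  t=1,j=0: stock 41.4400 → up 58.4304 (V=0.9346), down 30.6656 (V=0.9346). Price 0.8734; hedge Δ=0.0000, bond B=0.8734.
  t=1,j=1: stock 78.9600 → up 111.3336 (V=0.4743), down 58.4304 (V=0.9346). Price 0.6615; hedge Δ=-0.0087, bond B=1.3486.
  t=0,j=0: stock 56.0000 → up 78.9600 (V=0.6615), down 41.4400 (V=0.8734). Price 0.7188; hedge Δ=-0.0056, bond B=1.0350.
Verification: the root portfolio costs Δ(0,0)·S0 + B(0,0) = 0.7188, matching V0.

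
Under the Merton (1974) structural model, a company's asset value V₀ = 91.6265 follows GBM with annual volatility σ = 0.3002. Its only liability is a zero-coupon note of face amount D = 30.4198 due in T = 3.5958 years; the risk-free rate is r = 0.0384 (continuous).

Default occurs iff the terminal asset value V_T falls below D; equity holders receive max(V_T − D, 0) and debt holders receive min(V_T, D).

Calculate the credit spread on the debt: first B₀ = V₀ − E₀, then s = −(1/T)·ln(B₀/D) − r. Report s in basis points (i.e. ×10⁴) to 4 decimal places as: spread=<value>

Work the structural quantities from V₀ = 91.6265 against face 30.4198:
d₁ = [ln(V₀/D) + (r + σ²/2)T] / (σ√T)
   = [ln(91.6265/30.4198) + (0.0384 + 0.5·0.3002²)·3.5958] / (0.3002·√3.5958)
   = [1.102627 + 0.300106] / 0.569257 = 2.464146
d₂ = d₁ − σ√T = 2.464146 − 0.569257 = 1.894888
N(d₁) = 0.993133,  N(d₂) = 0.970946,  e^(−rT) = 0.871030
E₀ = V₀·N(d₁) − D·e^(−rT)·N(d₂)
   = 91.6265·0.993133 − 30.4198·0.871030·0.970946 = 65.270557
B₀ = V₀ − E₀ = 91.6265 − 65.270557 = 26.355943
spread = −(1/T)·ln(B₀/D) − r = −(1/3.5958)·ln(26.355943/30.4198) − 0.0384 = 0.00147984
in basis points: 0.00147984 × 10⁴ = 14.7984 bp

spread=14.7984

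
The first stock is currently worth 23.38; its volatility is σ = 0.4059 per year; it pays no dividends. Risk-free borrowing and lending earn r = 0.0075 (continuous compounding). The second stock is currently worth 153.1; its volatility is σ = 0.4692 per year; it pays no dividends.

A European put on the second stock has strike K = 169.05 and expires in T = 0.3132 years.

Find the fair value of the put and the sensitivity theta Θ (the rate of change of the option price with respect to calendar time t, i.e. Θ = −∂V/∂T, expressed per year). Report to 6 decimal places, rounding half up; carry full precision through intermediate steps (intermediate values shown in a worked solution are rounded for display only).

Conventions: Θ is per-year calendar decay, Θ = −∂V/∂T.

σ√T = 0.4692·√0.3132 = 0.262584
d₁ = (ln(S/K) + (r+σ²/2)T) / (σ√T) = (ln(153.1/169.05) + (0.0075+0.4692²/2)·0.3132) / 0.262584 = (-0.099103 + 0.036824) / 0.262584 = -0.237177
d₂ = d₁ − σ√T = -0.237177 − 0.262584 = -0.499761
e^{−rT} = 0.997654
N(−d₁) = 0.593740,  N(−d₂) = 0.691378
Put price V = K·e^{−rT}·N(−d₂) − S·N(−d₁) = 116.603297 − 90.901628 = 25.701669
φ(d₁) = (1/√(2π))·e^{−d₁²/2} = 0.387878
Θ = −S·φ(d₁)·σ/(2√T) + r·K·e^{−rT}·N(−d₂) = −24.893573 + 0.874525 = -24.019048

price = 25.701669
Θ = -24.019048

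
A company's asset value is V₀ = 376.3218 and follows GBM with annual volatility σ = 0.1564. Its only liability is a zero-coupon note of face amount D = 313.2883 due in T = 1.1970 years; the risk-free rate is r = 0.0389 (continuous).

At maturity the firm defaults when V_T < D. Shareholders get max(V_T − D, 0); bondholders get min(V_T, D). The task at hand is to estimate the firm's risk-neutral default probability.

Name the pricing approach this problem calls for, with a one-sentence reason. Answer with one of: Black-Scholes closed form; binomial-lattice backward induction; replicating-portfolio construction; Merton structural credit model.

framework: Merton structural credit model

Key observation: with the firm-asset dynamics (V₀ = 376.3218) and a single zero-coupon liability of face 313.2883 given, debt value, spread, and default probability all derive from the option view of the balance sheet.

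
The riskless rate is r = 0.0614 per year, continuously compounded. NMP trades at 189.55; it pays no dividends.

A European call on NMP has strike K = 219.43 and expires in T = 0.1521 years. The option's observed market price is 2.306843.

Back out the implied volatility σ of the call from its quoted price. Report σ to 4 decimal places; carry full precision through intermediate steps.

At σ = 0.3510 the Black–Scholes value reproduces the quote:
σ√T = 0.351·√0.1521 = 0.136890
d₁ = (ln(S/K) + (r+σ²/2)T) / (σ√T) = (ln(189.55/219.43) + (0.0614+0.351²/2)·0.1521) / 0.136890 = (-0.146380 + 0.018708) / 0.136890 = -0.932662
d₂ = d₁ − σ√T = -0.932662 − 0.136890 = -1.069552
e^{−rT} = 0.990705
N(d₁) = 0.175497,  N(d₂) = 0.142411
V = S·N(d₁) − K·e^{−rT}·N(d₂) = 33.265521 − 30.958678 = 2.306843 (equal to the quote); since ∂V/∂σ > 0 for all σ, the implied volatility is unique

sigma = 0.3510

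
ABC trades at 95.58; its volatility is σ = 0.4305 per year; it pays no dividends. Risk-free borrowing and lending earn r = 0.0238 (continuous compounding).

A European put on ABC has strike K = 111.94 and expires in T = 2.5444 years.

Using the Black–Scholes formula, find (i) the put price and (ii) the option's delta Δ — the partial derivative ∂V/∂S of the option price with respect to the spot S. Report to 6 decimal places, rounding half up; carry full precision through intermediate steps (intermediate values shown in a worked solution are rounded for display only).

σ√T = 0.4305·√2.5444 = 0.686698
d₁ = (ln(S/K) + (r+σ²/2)T) / (σ√T) = (ln(95.58/111.94) + (0.0238+0.4305²/2)·2.5444) / 0.686698 = (-0.157999 + 0.296334) / 0.686698 = 0.201449
d₂ = d₁ − σ√T = 0.201449 − 0.686698 = -0.485249
e^{−rT} = 0.941240
N(−d₁) = 0.420174,  N(−d₂) = 0.686250
Put price V = K·e^{−rT}·N(−d₂) − S·N(−d₁) = 72.305009 − 40.160218 = 32.144791
Δ = −N(−d₁) = -0.420174

price = 32.144791
Δ = -0.420174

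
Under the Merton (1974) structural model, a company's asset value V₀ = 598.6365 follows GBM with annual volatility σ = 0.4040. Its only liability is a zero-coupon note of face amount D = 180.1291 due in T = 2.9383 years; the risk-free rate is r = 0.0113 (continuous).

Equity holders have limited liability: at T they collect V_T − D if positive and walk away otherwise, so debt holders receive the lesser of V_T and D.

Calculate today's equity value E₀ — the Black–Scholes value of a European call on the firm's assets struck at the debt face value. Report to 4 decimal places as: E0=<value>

With assets at 598.6365 and a single debt payment of 180.1291 at 2.9383 years:
d₁ = [ln(V₀/D) + (r + σ²/2)T] / (σ√T)
   = [ln(598.6365/180.1291) + (0.0113 + 0.5·0.4040²)·2.9383] / (0.4040·√2.9383)
   = [1.200981 + 0.272992] / 0.692515 = 2.128433
d₂ = d₁ − σ√T = 2.128433 − 0.692515 = 1.435917
N(d₁) = 0.983349,  N(d₂) = 0.924487,  e^(−rT) = 0.967342
E₀ = V₀·N(d₁) − D·e^(−rT)·N(d₂)
   = 598.6365·0.983349 − 180.1291·0.967342·0.924487 = 427.580191

E0=427.5802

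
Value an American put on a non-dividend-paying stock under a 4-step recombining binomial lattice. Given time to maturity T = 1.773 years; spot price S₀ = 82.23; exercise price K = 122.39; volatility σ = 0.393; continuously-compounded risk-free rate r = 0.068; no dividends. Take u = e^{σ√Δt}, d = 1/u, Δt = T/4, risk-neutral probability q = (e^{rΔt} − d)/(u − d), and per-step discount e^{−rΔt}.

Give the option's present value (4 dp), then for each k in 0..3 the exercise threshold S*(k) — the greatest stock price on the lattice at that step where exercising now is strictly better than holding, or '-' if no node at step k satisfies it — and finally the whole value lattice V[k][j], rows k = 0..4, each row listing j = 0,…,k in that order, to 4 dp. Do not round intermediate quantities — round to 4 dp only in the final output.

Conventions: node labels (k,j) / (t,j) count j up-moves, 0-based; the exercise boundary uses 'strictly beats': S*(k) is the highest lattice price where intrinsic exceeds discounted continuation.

price = 40.7572
boundary = - 63.2992 82.2300 63.2992
tree:
40.7572
59.0908 24.4168
73.6634 40.1600 9.7279
84.8811 59.0908 19.7655 0.0000
93.5164 73.6634 40.1600 0.0000 0.0000

Δt=0.44325  u=1.29907  d=0.76978  q=0.49277  discount=0.97031
step 4 (expiry): payoffs max(K−S,0) = 93.5164 73.6634 40.1600 0.0000 0.0000
step 3: (k=3,j=0): S=37.5089, K−S=84.8811, hold=81.2472 ⇒ V=84.8811 exercise | (k=3,j=1): S=63.2992, K−S=59.0908, hold=55.4569 ⇒ V=59.0908 exercise | (k=3,j=2): S=106.8224, K−S=15.5676, hold=19.7655 ⇒ V=19.7655 continue | (k=3,j=3): S=180.2714, K−S=0.0000, hold=0.0000 ⇒ V=0.0000 continue  boundary S*=63.2992
step 2: (k=2,j=0): S=48.7266, K−S=73.6634, hold=70.0295 ⇒ V=73.6634 exercise | (k=2,j=1): S=82.2300, K−S=40.1600, hold=38.5333 ⇒ V=40.1600 exercise | (k=2,j=2): S=138.7697, K−S=0.0000, hold=9.7279 ⇒ V=9.7279 continue  boundary S*=82.2300
step 1: (k=1,j=0): S=63.2992, K−S=59.0908, hold=55.4569 ⇒ V=59.0908 exercise | (k=1,j=1): S=106.8224, K−S=15.5676, hold=24.4168 ⇒ V=24.4168 continue  boundary S*=63.2992
step 0: (k=0,j=0): S=82.2300, K−S=40.1600, hold=40.7572 ⇒ V=40.7572 continue  boundary S*=-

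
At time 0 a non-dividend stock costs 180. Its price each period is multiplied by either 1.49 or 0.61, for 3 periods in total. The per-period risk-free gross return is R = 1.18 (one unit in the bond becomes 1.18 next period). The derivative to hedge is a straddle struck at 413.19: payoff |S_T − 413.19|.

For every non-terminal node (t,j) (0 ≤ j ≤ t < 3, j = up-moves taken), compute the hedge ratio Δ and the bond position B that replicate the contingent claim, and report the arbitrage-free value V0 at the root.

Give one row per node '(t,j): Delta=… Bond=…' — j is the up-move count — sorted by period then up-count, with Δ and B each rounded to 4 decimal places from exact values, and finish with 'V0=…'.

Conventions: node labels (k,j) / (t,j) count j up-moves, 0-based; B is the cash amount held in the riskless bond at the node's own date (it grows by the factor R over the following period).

(0,0): Delta=-0.3067 Bond=186.9651
(1,0): Delta=-1.0000 Bond=296.7466
(1,1): Delta=-0.1523 Bond=179.2160
(2,0): Delta=-1.0000 Bond=350.1610
(2,1): Delta=-1.0000 Bond=350.1610
(2,2): Delta=0.0364 Bond=136.0491
V0=131.7648

Under the risk-neutral measure, an up-move has probability p* = (R−d)/(u−d) = 0.6477 and values discount at R = 1.18.
Terminal payoffs: V(3,0)=372.3334, V(3,1)=313.3928, V(3,2)=169.4230, V(3,3)=182.2408
  t=2,j=0: stock 66.9780 → up 99.7972 (V=313.3928), down 40.8566 (V=372.3334). Price 283.1830; hedge Δ=-1.0000, bond B=350.1610.
  t=2,j=1: stock 163.6020 → up 243.7670 (V=169.4230), down 99.7972 (V=313.3928). Price 186.5590; hedge Δ=-1.0000, bond B=350.1610.
  t=2,j=2: stock 399.6180 → up 595.4308 (V=182.2408), down 243.7670 (V=169.4230). Price 150.6148; hedge Δ=0.0364, bond B=136.0491.
  t=1,j=0: stock 109.8000 → up 163.6020 (V=186.5590), down 66.9780 (V=283.1830). Price 186.9466; hedge Δ=-1.0000, bond B=296.7466.
  t=1,j=1: stock 268.2000 → up 399.6180 (V=150.6148), down 163.6020 (V=186.5590). Price 138.3703; hedge Δ=-0.1523, bond B=179.2160.
  t=0,j=0: stock 180.0000 → up 268.2000 (V=138.3703), down 109.8000 (V=186.9466). Price 131.7648; hedge Δ=-0.3067, bond B=186.9651.
Check: Δ(0,0)·S0 + B(0,0) = 131.7648 = V0.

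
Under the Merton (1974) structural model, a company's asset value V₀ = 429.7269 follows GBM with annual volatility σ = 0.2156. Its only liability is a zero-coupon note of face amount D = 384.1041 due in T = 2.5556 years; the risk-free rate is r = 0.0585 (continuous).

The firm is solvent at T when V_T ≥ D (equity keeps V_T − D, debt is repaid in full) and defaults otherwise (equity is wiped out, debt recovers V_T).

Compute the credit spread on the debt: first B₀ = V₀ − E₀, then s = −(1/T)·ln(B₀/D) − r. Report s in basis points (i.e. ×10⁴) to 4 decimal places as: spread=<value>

spread=201.7923

With assets at 429.7269 and a single debt payment of 384.1041 at 2.5556 years:
d₁ = [ln(V₀/D) + (r + σ²/2)T] / (σ√T)
   = [ln(429.7269/384.1041) + (0.0585 + 0.5·0.2156²)·2.5556] / (0.2156·√2.5556)
   = [0.112236 + 0.208899] / 0.344663 = 0.931736
d₂ = d₁ − σ√T = 0.931736 − 0.344663 = 0.587073
N(d₁) = 0.824264,  N(d₂) = 0.721423,  e^(−rT) = 0.861136
E₀ = V₀·N(d₁) − D·e^(−rT)·N(d₂)
   = 429.7269·0.824264 − 384.1041·0.861136·0.721423 = 115.586203
B₀ = V₀ − E₀ = 429.7269 − 115.586203 = 314.140697
spread = −(1/T)·ln(B₀/D) − r = −(1/2.5556)·ln(314.140697/384.1041) − 0.0585 = 0.02017923
in basis points: 0.02017923 × 10⁴ = 201.7923 bp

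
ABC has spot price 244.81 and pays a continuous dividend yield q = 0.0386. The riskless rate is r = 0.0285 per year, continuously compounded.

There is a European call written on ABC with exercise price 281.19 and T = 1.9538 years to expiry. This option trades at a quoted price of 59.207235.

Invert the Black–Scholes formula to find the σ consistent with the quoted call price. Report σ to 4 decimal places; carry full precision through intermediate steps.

At σ = 0.5775 the Black–Scholes value reproduces the quote:
σ√T = 0.5775·√1.9538 = 0.807220
d₁ = (ln(S/K) + (r−q+σ²/2)T) / (σ√T) = (ln(244.81/281.19) + (0.0285−0.0386+0.5775²/2)·1.9538) / 0.807220 = (-0.138548 + 0.306069) / 0.807220 = 0.207528
d₂ = d₁ − σ√T = 0.207528 − 0.807220 = -0.599692
e^{−rT} = 0.945839
e^{−qT} = 0.927357
N(d₁) = 0.582201,  N(d₂) = 0.274356
V = S·e^{−qT}·N(d₁) − K·e^{−rT}·N(d₂) = 132.174959 − 72.967724 = 59.207235 (equal to the quote); since ∂V/∂σ > 0 for all σ, the implied volatility is unique

sigma = 0.5775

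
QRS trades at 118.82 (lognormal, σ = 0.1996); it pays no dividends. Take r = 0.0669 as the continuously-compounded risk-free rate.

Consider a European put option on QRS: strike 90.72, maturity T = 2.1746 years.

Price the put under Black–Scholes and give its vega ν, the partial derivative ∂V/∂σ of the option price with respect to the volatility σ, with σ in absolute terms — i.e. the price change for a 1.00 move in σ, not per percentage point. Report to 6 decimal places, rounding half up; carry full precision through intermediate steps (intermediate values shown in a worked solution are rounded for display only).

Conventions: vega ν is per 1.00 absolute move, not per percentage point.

price = 1.009192
ν = 20.762673

σ√T = 0.1996·√2.1746 = 0.294341
d₁ = (ln(S/K) + (r+σ²/2)T) / (σ√T) = (ln(118.82/90.72) + (0.0669+0.1996²/2)·2.1746) / 0.294341 = (0.269832 + 0.188799) / 0.294341 = 1.558164
d₂ = d₁ − σ√T = 1.558164 − 0.294341 = 1.263823
e^{−rT} = 0.864607
N(−d₁) = 0.059597,  N(−d₂) = 0.103147
Put price V = K·e^{−rT}·N(−d₂) − S·N(−d₁) = 8.090537 − 7.081345 = 1.009192
φ(d₁) = (1/√(2π))·e^{−d₁²/2} = 0.118496
ν = S·φ(d₁)·√T = 20.762673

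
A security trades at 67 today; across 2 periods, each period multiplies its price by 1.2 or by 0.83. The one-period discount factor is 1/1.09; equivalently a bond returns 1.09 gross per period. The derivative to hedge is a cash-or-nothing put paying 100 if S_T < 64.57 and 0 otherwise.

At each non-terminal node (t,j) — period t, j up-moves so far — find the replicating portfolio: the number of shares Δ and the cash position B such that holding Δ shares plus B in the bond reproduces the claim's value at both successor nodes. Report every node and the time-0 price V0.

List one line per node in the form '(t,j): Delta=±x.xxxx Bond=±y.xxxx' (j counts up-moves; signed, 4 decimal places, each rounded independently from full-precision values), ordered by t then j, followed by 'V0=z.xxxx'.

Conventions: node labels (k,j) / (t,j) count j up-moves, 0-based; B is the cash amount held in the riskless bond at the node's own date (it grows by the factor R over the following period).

No-arbitrage ⇒ martingale measure with p* = (R−d)/(u−d) = 0.7027.
Expiry values: V(2,0)=100.0000, V(2,1)=0.0000, V(2,2)=0.0000
Node (1,0) S=55.6100: V=(p*·0.0000+(1−p*)·100.0000)/1.09=27.2750; Δ=(0.0000−100.0000)/(66.7320−46.1563)=-4.8601; B=V−Δ·S=297.5453
Node (1,1) S=80.4000: V=(p*·0.0000+(1−p*)·0.0000)/1.09=0.0000; Δ=(0.0000−0.0000)/(96.4800−66.7320)=0.0000; B=V−Δ·S=0.0000
Node (0,0) S=67.0000: V=(p*·0.0000+(1−p*)·27.2750)/1.09=7.4392; Δ=(0.0000−27.2750)/(80.4000−55.6100)=-1.1002; B=V−Δ·S=81.1554
Verification: the root portfolio costs Δ(0,0)·S0 + B(0,0) = 7.4392, matching V0.

(0,0): Delta=-1.1002 Bond=81.1554
(1,0): Delta=-4.8601 Bond=297.5453
(1,1): Delta=0.0000 Bond=0.0000
V0=7.4392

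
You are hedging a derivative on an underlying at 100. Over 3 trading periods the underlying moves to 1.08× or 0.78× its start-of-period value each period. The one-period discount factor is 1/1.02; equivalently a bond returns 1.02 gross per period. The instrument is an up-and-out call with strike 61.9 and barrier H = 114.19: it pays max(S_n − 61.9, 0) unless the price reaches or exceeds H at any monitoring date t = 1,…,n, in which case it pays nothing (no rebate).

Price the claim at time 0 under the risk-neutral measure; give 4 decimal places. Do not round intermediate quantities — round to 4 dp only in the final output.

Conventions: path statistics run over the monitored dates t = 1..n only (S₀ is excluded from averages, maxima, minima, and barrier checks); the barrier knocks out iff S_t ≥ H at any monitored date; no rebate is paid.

price = 7.3593

Under the martingale measure an up-move has probability p* = 0.8000; value the claim as the probability-weighted average of per-path payoffs, discounted 3 periods at R = 1.02.
Enumerate all 2^3 = 8 price paths (U = up ×1.08, D = down ×0.78); each path with k up-moves has probability p*^k·(1−p*)^(3−k).
DDD: M=78.0000, payoff=0.0000, prob=0.008000
UDD: M=108.0000, payoff=3.8072, prob=0.032000
DUD: M=84.2400, payoff=3.8072, prob=0.032000
UUD: M=116.6400, payoff=0.0000, prob=0.128000
DDU: M=78.0000, payoff=3.8072, prob=0.032000
UDU: M=108.0000, payoff=29.0792, prob=0.128000
DUU: M=90.9792, payoff=29.0792, prob=0.128000
UUU: M=125.9712, payoff=0.0000, prob=0.512000
Price = Σ prob·payoff / R^3 = 7.809766 / 1.061208 = 7.3593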